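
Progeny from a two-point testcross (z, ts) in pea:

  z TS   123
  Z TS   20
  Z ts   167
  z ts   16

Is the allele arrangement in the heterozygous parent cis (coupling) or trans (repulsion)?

The two most frequent classes are Z ts (167) and z TS (123); these are the parental (non-recombinant) types.
So the F1 carried Z ts on one chromosome and z TS on the other — the recessive alleles are on opposite chromosomes (trans / repulsion).

trans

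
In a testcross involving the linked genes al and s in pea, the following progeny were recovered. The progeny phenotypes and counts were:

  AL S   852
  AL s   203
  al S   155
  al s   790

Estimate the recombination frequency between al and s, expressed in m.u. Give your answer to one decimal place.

17.9 m.u.

The two most frequent classes, AL S (852) and al s (790), are the parental types, so the F1 was AL S / al s.
The recombinant classes are AL s and al S: 203 + 155 = 358.
Recombination frequency = 358/2000 = 0.1790 ≈ 17.9%, i.e. 17.9 m.u.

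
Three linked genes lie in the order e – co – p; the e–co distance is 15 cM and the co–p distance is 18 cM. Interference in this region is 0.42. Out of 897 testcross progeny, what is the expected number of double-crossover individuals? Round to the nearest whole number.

Map distances give recombination frequencies of 0.150 and 0.180 for the two intervals.
With interference 0.42 (so coincidence = 0.58), expected double-crossover frequency = 0.150 × 0.180 × 0.58 = 0.01566.
Expected number = 0.01566 × 897 = 14.05 ≈ 14.

14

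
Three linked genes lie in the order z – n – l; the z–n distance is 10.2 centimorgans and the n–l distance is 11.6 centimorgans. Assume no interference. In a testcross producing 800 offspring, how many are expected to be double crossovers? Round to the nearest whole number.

Map distances give recombination frequencies of 0.102 and 0.116 for the two intervals.
With no interference, expected double-crossover frequency = 0.102 × 0.116 = 0.01183.
Expected number = 0.01183 × 800 = 9.47 ≈ 9.

9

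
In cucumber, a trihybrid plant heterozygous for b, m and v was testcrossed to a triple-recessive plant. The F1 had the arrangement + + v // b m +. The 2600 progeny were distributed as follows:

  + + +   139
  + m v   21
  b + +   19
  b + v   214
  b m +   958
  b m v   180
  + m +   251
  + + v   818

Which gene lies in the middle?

m

The two rarest classes, + m v and b + +, are the double crossovers. Comparing them with the parentals, only the m allele has switched, so m is the middle locus and the order is b – m – v.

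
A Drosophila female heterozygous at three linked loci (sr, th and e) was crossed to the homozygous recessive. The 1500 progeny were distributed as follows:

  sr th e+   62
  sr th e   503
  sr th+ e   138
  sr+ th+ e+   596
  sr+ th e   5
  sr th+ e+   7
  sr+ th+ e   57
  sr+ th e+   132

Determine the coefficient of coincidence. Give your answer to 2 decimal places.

The two most frequent reciprocal classes, sr th e and sr+ th+ e+, are the parental types, so the F1 was sr th e / sr+ th+ e+.
The two rarest classes, sr+ th e and sr th+ e+, are the double crossovers. Comparing them with the parentals, only the sr allele has switched, so sr is the middle locus and the order is e – sr – th.
e–sr: (119 + 12)/1500 = 0.0873; sr–th: (270 + 12)/1500 = 0.1880.
Expected DCO frequency = 0.0873 × 0.1880 ≈ 0.01641; observed = 12/1500 ≈ 0.00800.
Coefficient of coincidence = 0.00800/0.01641 ≈ 0.49.

0.49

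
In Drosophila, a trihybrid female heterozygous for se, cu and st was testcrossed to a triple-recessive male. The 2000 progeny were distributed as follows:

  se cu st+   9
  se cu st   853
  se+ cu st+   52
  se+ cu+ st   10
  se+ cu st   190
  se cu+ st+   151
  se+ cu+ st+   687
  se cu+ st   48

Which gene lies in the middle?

st

The two most frequent reciprocal classes, se cu st and se+ cu+ st+, are the parental types, so the F1 was se cu st / se+ cu+ st+.
The two rarest classes, se cu st+ and se+ cu+ st, are the double crossovers. Comparing them with the parentals, only the st allele has switched, so st is the middle locus and the order is cu – st – se.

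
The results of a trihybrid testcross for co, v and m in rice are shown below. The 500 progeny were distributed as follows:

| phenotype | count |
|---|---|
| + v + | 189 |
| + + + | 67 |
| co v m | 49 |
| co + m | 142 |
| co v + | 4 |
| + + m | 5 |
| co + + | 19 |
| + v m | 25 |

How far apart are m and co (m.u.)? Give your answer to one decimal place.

10.6 m.u.

The two most frequent reciprocal classes, + v + and co + m, are the parental types, so the F1 was + v + / co + m.
The two rarest classes, co v + and + + m, are the double crossovers. Comparing them with the parentals, only the co allele has switched, so co is the middle locus and the order is m – co – v.
Crossovers in the m–co interval produce the single-crossover classes + v m and co + + (25 + 19 = 44) plus the double crossovers (9).
RF(m–co) = (44 + 9) / 500 = 53/500 = 0.1060 → 10.6 m.u.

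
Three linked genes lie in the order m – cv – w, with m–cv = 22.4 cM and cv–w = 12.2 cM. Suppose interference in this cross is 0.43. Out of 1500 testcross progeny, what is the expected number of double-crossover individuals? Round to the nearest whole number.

23

Map distances give recombination frequencies of 0.224 and 0.122 for the two intervals.
With interference 0.43 (so coincidence = 0.57), expected double-crossover frequency = 0.224 × 0.122 × 0.57 = 0.01558.
Expected number = 0.01558 × 1500 = 23.37 ≈ 23.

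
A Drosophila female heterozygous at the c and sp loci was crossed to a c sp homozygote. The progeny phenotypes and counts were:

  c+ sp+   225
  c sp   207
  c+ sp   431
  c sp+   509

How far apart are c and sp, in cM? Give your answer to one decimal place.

The two most frequent classes, c+ sp (431) and c sp+ (509), are the parental types, so the F1 was c+ sp / c sp+.
The recombinant classes are c+ sp+ and c sp: 225 + 207 = 432.
Recombination frequency = 432/1372 = 0.3149 ≈ 31.5%, i.e. 31.5 cM.

31.5 cM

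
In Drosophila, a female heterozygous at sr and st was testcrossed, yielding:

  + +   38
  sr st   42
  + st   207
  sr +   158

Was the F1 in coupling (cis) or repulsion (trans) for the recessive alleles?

The two most frequent classes are + st (207) and sr + (158); these are the parental (non-recombinant) types.
So the F1 carried + st on one chromosome and sr + on the other — the recessive alleles are on opposite chromosomes (trans / repulsion).

trans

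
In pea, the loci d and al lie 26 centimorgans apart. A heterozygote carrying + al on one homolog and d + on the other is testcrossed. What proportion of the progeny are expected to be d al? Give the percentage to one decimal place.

A map distance of 26 centimorgans corresponds to a recombination frequency of 0.260.
The F1 is + al / d +, so d al is a recombinant gamete class with expected frequency r/2 = 0.260/2 = 0.1300.
That is 0.1300 = 13.0% of the progeny.

13.0%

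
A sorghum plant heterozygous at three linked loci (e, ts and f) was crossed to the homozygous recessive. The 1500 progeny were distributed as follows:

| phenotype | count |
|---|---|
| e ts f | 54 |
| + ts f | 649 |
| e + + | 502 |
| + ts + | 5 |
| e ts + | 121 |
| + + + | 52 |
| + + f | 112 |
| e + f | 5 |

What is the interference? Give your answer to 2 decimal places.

The two most frequent reciprocal classes, + ts f and e + +, are the parental types, so the F1 was + ts f / e + +.
The two rarest classes, + ts + and e + f, are the double crossovers. Comparing them with the parentals, only the f allele has switched, so f is the middle locus and the order is ts – f – e.
ts–f: (233 + 10)/1500 = 0.1620; f–e: (106 + 10)/1500 = 0.0773.
Expected DCO frequency = 0.1620 × 0.0773 ≈ 0.01252; observed = 10/1500 ≈ 0.00667.
Coefficient of coincidence = 0.00667/0.01252 ≈ 0.53; interference = 1 − 0.53 = 0.47.

0.47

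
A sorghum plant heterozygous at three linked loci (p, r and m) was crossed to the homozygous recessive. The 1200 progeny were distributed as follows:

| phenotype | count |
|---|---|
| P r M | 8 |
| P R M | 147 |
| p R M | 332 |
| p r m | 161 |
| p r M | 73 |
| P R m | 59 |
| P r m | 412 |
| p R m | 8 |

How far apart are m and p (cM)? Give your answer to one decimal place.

The two most frequent reciprocal classes, P r m and p R M, are the parental types, so the F1 was P r m / p R M.
The two rarest classes, P r M and p R m, are the double crossovers. Comparing them with the parentals, only the m allele has switched, so m is the middle locus and the order is r – m – p.
Crossovers in the m–p interval produce the single-crossover classes p r m and P R M (161 + 147 = 308) plus the double crossovers (16).
RF(m–p) = (308 + 16) / 1200 = 324/1200 = 0.2700 → 27.0 cM.

27.0 cM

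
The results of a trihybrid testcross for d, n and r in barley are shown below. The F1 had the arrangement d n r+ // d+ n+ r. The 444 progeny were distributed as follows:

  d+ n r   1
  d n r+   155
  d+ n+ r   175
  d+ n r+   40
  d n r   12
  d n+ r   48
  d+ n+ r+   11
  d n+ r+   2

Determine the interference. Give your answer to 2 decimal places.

0.44

The two rarest classes, d n+ r+ and d+ n r, are the double crossovers. Comparing them with the parentals, only the n allele has switched, so n is the middle locus and the order is d – n – r.
d–n: (88 + 3)/444 = 0.2050; n–r: (23 + 3)/444 = 0.0586.
Expected DCO frequency = 0.2050 × 0.0586 ≈ 0.01201; observed = 3/444 ≈ 0.00676.
Coefficient of coincidence = 0.00676/0.01201 ≈ 0.56; interference = 1 − 0.56 = 0.44.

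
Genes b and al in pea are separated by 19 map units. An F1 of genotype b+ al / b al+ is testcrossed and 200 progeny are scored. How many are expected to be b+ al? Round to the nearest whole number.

81

A map distance of 19 map units corresponds to a recombination frequency of 0.190.
The F1 is b+ al / b al+, so b+ al is a parental gamete class with expected frequency (1 − r)/2 = 0.810/2 = 0.4050.
Expected number = 0.4050 × 200 = 81.00 ≈ 81.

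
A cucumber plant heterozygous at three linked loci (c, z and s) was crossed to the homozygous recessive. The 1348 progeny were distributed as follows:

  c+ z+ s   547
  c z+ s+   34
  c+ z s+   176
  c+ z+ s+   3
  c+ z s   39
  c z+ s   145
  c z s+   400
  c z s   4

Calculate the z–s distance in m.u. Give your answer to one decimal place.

5.9 m.u.

The two most frequent reciprocal classes, c+ z+ s and c z s+, are the parental types, so the F1 was c+ z+ s / c z s+.
The two rarest classes, c+ z+ s+ and c z s, are the double crossovers. Comparing them with the parentals, only the s allele has switched, so s is the middle locus and the order is c – s – z.
Crossovers in the s–z interval produce the single-crossover classes c+ z s and c z+ s+ (39 + 34 = 73) plus the double crossovers (7).
RF(s–z) = (73 + 7) / 1348 = 80/1348 = 0.0593 → 5.9 m.u.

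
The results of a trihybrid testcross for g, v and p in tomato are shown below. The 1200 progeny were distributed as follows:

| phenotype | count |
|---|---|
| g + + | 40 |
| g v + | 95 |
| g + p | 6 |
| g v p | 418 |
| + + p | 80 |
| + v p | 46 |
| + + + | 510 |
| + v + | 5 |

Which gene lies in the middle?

The two most frequent reciprocal classes, g v p and + + +, are the parental types, so the F1 was g v p / + + +.
The two rarest classes, g + p and + v +, are the double crossovers. Comparing them with the parentals, only the v allele has switched, so v is the middle locus and the order is g – v – p.

v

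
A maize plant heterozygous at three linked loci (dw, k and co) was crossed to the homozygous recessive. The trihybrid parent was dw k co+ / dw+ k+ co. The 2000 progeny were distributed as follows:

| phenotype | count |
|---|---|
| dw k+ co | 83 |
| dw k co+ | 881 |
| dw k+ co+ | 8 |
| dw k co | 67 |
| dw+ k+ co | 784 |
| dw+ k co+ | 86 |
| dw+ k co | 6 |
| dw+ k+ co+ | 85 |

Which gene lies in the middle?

k

The two rarest classes, dw k+ co+ and dw+ k co, are the double crossovers. Comparing them with the parentals, only the k allele has switched, so k is the middle locus and the order is co – k – dw.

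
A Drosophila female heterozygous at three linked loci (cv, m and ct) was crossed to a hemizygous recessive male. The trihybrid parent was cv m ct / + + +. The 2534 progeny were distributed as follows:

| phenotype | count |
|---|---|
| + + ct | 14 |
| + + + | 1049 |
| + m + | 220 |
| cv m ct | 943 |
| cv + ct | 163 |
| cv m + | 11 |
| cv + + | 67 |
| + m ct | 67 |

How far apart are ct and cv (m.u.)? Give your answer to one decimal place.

6.3 m.u.

The two rarest classes, cv m + and + + ct, are the double crossovers. Comparing them with the parentals, only the ct allele has switched, so ct is the middle locus and the order is m – ct – cv.
Crossovers in the ct–cv interval produce the single-crossover classes + m ct and cv + + (67 + 67 = 134) plus the double crossovers (25).
RF(ct–cv) = (134 + 25) / 2534 = 159/2534 = 0.0627 → 6.3 m.u.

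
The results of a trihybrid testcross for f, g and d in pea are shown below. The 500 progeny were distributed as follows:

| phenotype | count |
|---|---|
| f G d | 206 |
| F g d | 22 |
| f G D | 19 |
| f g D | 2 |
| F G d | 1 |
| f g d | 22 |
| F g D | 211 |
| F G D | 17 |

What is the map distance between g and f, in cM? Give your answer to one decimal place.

The two most frequent reciprocal classes, f G d and F g D, are the parental types, so the F1 was f G d / F g D.
The two rarest classes, F G d and f g D, are the double crossovers. Comparing them with the parentals, only the f allele has switched, so f is the middle locus and the order is g – f – d.
Crossovers in the g–f interval produce the single-crossover classes f g d and F G D (22 + 17 = 39) plus the double crossovers (3).
RF(g–f) = (39 + 3) / 500 = 42/500 = 0.0840 → 8.4 cM.

8.4 cM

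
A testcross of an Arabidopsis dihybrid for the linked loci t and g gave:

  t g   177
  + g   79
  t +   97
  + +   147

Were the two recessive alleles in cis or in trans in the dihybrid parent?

cis

The two most frequent classes are + + (147) and t g (177); these are the parental (non-recombinant) types.
So the F1 carried + + on one chromosome and t g on the other — the recessive alleles are on the same chromosome (cis / coupling).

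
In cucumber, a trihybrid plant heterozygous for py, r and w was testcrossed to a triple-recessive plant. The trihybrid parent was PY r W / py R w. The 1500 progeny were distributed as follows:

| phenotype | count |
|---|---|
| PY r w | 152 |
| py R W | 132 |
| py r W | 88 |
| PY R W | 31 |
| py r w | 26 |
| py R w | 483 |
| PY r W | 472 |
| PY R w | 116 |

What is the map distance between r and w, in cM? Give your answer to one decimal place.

22.7 cM

The two rarest classes, PY R W and py r w, are the double crossovers. Comparing them with the parentals, only the r allele has switched, so r is the middle locus and the order is py – r – w.
Crossovers in the r–w interval produce the single-crossover classes PY r w and py R W (152 + 132 = 284) plus the double crossovers (57).
RF(r–w) = (284 + 57) / 1500 = 341/1500 = 0.2273 → 22.7 cM.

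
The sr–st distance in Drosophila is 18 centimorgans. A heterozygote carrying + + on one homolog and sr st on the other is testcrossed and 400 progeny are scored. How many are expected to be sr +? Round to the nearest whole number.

A map distance of 18 centimorgans corresponds to a recombination frequency of 0.180.
The F1 is + + / sr st, so sr + is a recombinant gamete class with expected frequency r/2 = 0.180/2 = 0.0900.
Expected number = 0.0900 × 400 = 36.00 ≈ 36.

36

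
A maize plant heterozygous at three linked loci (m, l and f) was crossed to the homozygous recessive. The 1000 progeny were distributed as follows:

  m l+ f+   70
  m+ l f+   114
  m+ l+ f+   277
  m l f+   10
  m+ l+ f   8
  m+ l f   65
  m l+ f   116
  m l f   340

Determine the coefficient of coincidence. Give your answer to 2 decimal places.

0.47

The two most frequent reciprocal classes, m l f and m+ l+ f+, are the parental types, so the F1 was m l f / m+ l+ f+.
The two rarest classes, m l f+ and m+ l+ f, are the double crossovers. Comparing them with the parentals, only the f allele has switched, so f is the middle locus and the order is m – f – l.
m–f: (135 + 18)/1000 = 0.1530; f–l: (230 + 18)/1000 = 0.2480.
Expected DCO frequency = 0.1530 × 0.2480 ≈ 0.03794; observed = 18/1000 ≈ 0.01800.
Coefficient of coincidence = 0.01800/0.03794 ≈ 0.47.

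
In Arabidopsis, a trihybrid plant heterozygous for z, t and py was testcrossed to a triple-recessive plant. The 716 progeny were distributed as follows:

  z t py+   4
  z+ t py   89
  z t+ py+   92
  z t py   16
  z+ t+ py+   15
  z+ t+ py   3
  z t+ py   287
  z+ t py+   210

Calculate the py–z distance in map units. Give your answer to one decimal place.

The two most frequent reciprocal classes, z+ t py+ and z t+ py, are the parental types, so the F1 was z+ t py+ / z t+ py.
The two rarest classes, z t py+ and z+ t+ py, are the double crossovers. Comparing them with the parentals, only the z allele has switched, so z is the middle locus and the order is py – z – t.
Crossovers in the py–z interval produce the single-crossover classes z+ t py and z t+ py+ (89 + 92 = 181) plus the double crossovers (7).
RF(py–z) = (181 + 7) / 716 = 188/716 = 0.2626 → 26.3 map units.

26.3 map units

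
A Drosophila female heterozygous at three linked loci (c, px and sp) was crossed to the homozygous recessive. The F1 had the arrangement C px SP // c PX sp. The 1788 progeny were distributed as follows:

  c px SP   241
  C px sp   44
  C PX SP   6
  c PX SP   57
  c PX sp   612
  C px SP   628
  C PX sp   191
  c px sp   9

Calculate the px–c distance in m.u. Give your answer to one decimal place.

The two rarest classes, C PX SP and c px sp, are the double crossovers. Comparing them with the parentals, only the px allele has switched, so px is the middle locus and the order is sp – px – c.
Crossovers in the px–c interval produce the single-crossover classes c px SP and C PX sp (241 + 191 = 432) plus the double crossovers (15).
RF(px–c) = (432 + 15) / 1788 = 447/1788 = 0.2500 → 25.0 m.u.

25.0 m.u.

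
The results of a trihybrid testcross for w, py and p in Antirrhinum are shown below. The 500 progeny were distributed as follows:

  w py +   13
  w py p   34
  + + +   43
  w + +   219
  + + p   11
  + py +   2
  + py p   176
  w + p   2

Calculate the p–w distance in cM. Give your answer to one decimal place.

16.2 cM

The two most frequent reciprocal classes, w + + and + py p, are the parental types, so the F1 was w + + / + py p.
The two rarest classes, w + p and + py +, are the double crossovers. Comparing them with the parentals, only the p allele has switched, so p is the middle locus and the order is py – p – w.
Crossovers in the p–w interval produce the single-crossover classes + + + and w py p (43 + 34 = 77) plus the double crossovers (4).
RF(p–w) = (77 + 4) / 500 = 81/500 = 0.1620 → 16.2 cM.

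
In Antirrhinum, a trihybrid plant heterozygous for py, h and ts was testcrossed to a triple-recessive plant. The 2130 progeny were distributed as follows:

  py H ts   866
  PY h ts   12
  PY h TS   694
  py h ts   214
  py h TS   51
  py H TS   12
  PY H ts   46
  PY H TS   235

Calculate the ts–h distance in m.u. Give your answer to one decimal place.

The two most frequent reciprocal classes, py H ts and PY h TS, are the parental types, so the F1 was py H ts / PY h TS.
The two rarest classes, py H TS and PY h ts, are the double crossovers. Comparing them with the parentals, only the ts allele has switched, so ts is the middle locus and the order is py – ts – h.
Crossovers in the ts–h interval produce the single-crossover classes py h ts and PY H TS (214 + 235 = 449) plus the double crossovers (24).
RF(ts–h) = (449 + 24) / 2130 = 473/2130 = 0.2221 → 22.2 m.u.

22.2 m.u.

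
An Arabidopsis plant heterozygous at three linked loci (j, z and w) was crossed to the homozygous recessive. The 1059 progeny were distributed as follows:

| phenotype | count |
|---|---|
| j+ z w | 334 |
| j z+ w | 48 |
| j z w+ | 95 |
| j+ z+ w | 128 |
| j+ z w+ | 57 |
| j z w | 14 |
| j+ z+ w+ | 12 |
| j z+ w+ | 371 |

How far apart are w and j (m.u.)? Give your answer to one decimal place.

12.4 m.u.

The two most frequent reciprocal classes, j z+ w+ and j+ z w, are the parental types, so the F1 was j z+ w+ / j+ z w.
The two rarest classes, j+ z+ w+ and j z w, are the double crossovers. Comparing them with the parentals, only the j allele has switched, so j is the middle locus and the order is w – j – z.
Crossovers in the w–j interval produce the single-crossover classes j z+ w and j+ z w+ (48 + 57 = 105) plus the double crossovers (26).
RF(w–j) = (105 + 26) / 1059 = 131/1059 = 0.1237 → 12.4 m.u.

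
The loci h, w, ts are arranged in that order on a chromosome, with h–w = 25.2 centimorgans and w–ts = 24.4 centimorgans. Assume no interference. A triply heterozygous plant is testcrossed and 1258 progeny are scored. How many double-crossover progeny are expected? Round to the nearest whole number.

77

Map distances give recombination frequencies of 0.252 and 0.244 for the two intervals.
With no interference, expected double-crossover frequency = 0.252 × 0.244 = 0.06149.
Expected number = 0.06149 × 1258 = 77.35 ≈ 77.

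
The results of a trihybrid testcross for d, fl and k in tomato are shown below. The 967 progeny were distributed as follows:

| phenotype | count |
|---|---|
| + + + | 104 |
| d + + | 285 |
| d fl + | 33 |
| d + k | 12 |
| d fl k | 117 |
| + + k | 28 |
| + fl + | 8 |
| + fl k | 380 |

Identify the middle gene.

The two most frequent reciprocal classes, d + + and + fl k, are the parental types, so the F1 was d + + / + fl k.
The two rarest classes, d + k and + fl +, are the double crossovers. Comparing them with the parentals, only the k allele has switched, so k is the middle locus and the order is fl – k – d.

k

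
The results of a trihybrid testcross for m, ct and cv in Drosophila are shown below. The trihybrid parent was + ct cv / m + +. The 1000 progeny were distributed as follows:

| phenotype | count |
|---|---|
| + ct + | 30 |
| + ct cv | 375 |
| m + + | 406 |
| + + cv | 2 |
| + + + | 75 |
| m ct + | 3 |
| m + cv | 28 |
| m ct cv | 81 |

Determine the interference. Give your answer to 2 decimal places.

The two rarest classes, + + cv and m ct +, are the double crossovers. Comparing them with the parentals, only the ct allele has switched, so ct is the middle locus and the order is m – ct – cv.
m–ct: (156 + 5)/1000 = 0.1610; ct–cv: (58 + 5)/1000 = 0.0630.
Expected DCO frequency = 0.1610 × 0.0630 ≈ 0.01014; observed = 5/1000 ≈ 0.00500.
Coefficient of coincidence = 0.00500/0.01014 ≈ 0.49; interference = 1 − 0.49 = 0.51.

0.51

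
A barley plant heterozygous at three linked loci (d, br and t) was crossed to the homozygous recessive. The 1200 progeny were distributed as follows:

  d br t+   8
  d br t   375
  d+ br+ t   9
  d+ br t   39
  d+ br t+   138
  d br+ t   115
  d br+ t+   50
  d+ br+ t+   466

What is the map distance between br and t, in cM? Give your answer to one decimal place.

The two most frequent reciprocal classes, d br t and d+ br+ t+, are the parental types, so the F1 was d br t / d+ br+ t+.
The two rarest classes, d br t+ and d+ br+ t, are the double crossovers. Comparing them with the parentals, only the t allele has switched, so t is the middle locus and the order is d – t – br.
Crossovers in the t–br interval produce the single-crossover classes d br+ t and d+ br t+ (115 + 138 = 253) plus the double crossovers (17).
RF(t–br) = (253 + 17) / 1200 = 270/1200 = 0.2250 → 22.5 cM.

22.5 cM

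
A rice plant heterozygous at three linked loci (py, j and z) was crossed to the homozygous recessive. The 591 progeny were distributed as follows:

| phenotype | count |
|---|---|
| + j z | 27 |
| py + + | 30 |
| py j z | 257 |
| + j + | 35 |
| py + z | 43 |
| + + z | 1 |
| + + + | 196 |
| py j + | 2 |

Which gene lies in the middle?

The two most frequent reciprocal classes, + + + and py j z, are the parental types, so the F1 was + + + / py j z.
The two rarest classes, + + z and py j +, are the double crossovers. Comparing them with the parentals, only the z allele has switched, so z is the middle locus and the order is py – z – j.

z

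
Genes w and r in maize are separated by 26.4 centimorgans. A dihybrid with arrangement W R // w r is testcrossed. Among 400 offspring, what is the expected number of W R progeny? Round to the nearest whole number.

147

A map distance of 26.4 centimorgans corresponds to a recombination frequency of 0.264.
The F1 is W R / w r, so W R is a parental gamete class with expected frequency (1 − r)/2 = 0.736/2 = 0.3680.
Expected number = 0.3680 × 400 = 147.20 ≈ 147.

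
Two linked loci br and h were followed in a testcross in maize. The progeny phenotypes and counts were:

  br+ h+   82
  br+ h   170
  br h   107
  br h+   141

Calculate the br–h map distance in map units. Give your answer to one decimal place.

The two most frequent classes, br+ h (170) and br h+ (141), are the parental types, so the F1 was br+ h / br h+.
The recombinant classes are br+ h+ and br h: 82 + 107 = 189.
Recombination frequency = 189/500 = 0.3780 ≈ 37.8%, i.e. 37.8 map units.

37.8 map units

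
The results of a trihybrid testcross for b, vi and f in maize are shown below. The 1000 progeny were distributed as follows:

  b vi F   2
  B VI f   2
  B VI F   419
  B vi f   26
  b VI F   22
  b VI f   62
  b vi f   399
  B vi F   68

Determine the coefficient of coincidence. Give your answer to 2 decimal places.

The two most frequent reciprocal classes, b vi f and B VI F, are the parental types, so the F1 was b vi f / B VI F.
The two rarest classes, b vi F and B VI f, are the double crossovers. Comparing them with the parentals, only the f allele has switched, so f is the middle locus and the order is vi – f – b.
vi–f: (130 + 4)/1000 = 0.1340; f–b: (48 + 4)/1000 = 0.0520.
Expected DCO frequency = 0.1340 × 0.0520 ≈ 0.00697; observed = 4/1000 ≈ 0.00400.
Coefficient of coincidence = 0.00400/0.00697 ≈ 0.57.

0.57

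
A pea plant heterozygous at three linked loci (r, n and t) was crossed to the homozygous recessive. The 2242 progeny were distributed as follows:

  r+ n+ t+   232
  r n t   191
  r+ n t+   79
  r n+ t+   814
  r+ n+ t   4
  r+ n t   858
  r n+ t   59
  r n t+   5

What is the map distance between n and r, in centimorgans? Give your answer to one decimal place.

19.3 centimorgans

The two most frequent reciprocal classes, r n+ t+ and r+ n t, are the parental types, so the F1 was r n+ t+ / r+ n t.
The two rarest classes, r n t+ and r+ n+ t, are the double crossovers. Comparing them with the parentals, only the n allele has switched, so n is the middle locus and the order is r – n – t.
Crossovers in the r–n interval produce the single-crossover classes r+ n+ t+ and r n t (232 + 191 = 423) plus the double crossovers (9).
RF(r–n) = (423 + 9) / 2242 = 432/2242 = 0.1927 → 19.3 centimorgans.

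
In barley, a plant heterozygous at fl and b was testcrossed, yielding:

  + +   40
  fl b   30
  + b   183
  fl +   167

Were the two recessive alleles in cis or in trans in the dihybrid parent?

The two most frequent classes are + b (183) and fl + (167); these are the parental (non-recombinant) types.
So the F1 carried + b on one chromosome and fl + on the other — the recessive alleles are on opposite chromosomes (trans / repulsion).

trans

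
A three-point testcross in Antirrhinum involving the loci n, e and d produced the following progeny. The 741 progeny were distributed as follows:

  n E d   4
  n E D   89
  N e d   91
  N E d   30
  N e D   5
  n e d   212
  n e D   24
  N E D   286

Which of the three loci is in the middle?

e

The two most frequent reciprocal classes, n e d and N E D, are the parental types, so the F1 was n e d / N E D.
The two rarest classes, n E d and N e D, are the double crossovers. Comparing them with the parentals, only the e allele has switched, so e is the middle locus and the order is d – e – n.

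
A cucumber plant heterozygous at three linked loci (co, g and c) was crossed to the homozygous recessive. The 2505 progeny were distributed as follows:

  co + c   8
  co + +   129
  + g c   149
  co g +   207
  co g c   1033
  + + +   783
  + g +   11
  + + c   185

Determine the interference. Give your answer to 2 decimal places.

The two most frequent reciprocal classes, + + + and co g c, are the parental types, so the F1 was + + + / co g c.
The two rarest classes, + g + and co + c, are the double crossovers. Comparing them with the parentals, only the g allele has switched, so g is the middle locus and the order is co – g – c.
co–g: (278 + 19)/2505 = 0.1186; g–c: (392 + 19)/2505 = 0.1641.
Expected DCO frequency = 0.1186 × 0.1641 ≈ 0.01946; observed = 19/2505 ≈ 0.00758.
Coefficient of coincidence = 0.00758/0.01946 ≈ 0.39; interference = 1 − 0.39 = 0.61.

0.61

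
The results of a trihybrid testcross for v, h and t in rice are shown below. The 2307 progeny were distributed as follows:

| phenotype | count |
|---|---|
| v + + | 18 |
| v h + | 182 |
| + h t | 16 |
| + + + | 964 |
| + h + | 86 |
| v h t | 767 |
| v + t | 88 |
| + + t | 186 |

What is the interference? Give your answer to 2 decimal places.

The two most frequent reciprocal classes, + + + and v h t, are the parental types, so the F1 was + + + / v h t.
The two rarest classes, v + + and + h t, are the double crossovers. Comparing them with the parentals, only the v allele has switched, so v is the middle locus and the order is t – v – h.
t–v: (368 + 34)/2307 = 0.1743; v–h: (174 + 34)/2307 = 0.0902.
Expected DCO frequency = 0.1743 × 0.0902 ≈ 0.01572; observed = 34/2307 ≈ 0.01474.
Coefficient of coincidence = 0.01474/0.01572 ≈ 0.94; interference = 1 − 0.94 = 0.06.

0.06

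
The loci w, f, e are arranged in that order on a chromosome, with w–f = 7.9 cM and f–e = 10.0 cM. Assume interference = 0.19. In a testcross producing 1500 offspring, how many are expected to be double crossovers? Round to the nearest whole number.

10

Map distances give recombination frequencies of 0.079 and 0.100 for the two intervals.
With interference 0.19 (so coincidence = 0.81), expected double-crossover frequency = 0.079 × 0.100 × 0.81 = 0.00640.
Expected number = 0.00640 × 1500 = 9.60 ≈ 10.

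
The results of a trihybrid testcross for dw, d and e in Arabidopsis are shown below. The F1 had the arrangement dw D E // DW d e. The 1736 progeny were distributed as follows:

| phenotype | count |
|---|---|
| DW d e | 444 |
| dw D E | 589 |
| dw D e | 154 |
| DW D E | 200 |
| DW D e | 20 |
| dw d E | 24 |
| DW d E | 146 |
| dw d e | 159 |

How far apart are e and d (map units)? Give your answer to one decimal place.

19.8 map units

The two rarest classes, dw d E and DW D e, are the double crossovers. Comparing them with the parentals, only the d allele has switched, so d is the middle locus and the order is dw – d – e.
Crossovers in the d–e interval produce the single-crossover classes dw D e and DW d E (154 + 146 = 300) plus the double crossovers (44).
RF(d–e) = (300 + 44) / 1736 = 344/1736 = 0.1982 → 19.8 map units.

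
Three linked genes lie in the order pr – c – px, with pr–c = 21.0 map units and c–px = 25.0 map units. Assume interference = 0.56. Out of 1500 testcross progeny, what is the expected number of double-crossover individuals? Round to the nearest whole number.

Map distances give recombination frequencies of 0.210 and 0.250 for the two intervals.
With interference 0.56 (so coincidence = 0.44), expected double-crossover frequency = 0.210 × 0.250 × 0.44 = 0.02310.
Expected number = 0.02310 × 1500 = 34.65 ≈ 35.

35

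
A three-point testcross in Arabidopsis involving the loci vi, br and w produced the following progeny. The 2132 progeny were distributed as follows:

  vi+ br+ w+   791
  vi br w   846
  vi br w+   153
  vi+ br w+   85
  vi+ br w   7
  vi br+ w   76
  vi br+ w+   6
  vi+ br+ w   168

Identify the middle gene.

vi

The two most frequent reciprocal classes, vi br w and vi+ br+ w+, are the parental types, so the F1 was vi br w / vi+ br+ w+.
The two rarest classes, vi+ br w and vi br+ w+, are the double crossovers. Comparing them with the parentals, only the vi allele has switched, so vi is the middle locus and the order is br – vi – w.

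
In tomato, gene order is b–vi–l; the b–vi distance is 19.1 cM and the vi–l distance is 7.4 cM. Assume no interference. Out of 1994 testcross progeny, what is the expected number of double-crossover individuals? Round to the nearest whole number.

Map distances give recombination frequencies of 0.191 and 0.074 for the two intervals.
With no interference, expected double-crossover frequency = 0.191 × 0.074 = 0.01413.
Expected number = 0.01413 × 1994 = 28.18 ≈ 28.

28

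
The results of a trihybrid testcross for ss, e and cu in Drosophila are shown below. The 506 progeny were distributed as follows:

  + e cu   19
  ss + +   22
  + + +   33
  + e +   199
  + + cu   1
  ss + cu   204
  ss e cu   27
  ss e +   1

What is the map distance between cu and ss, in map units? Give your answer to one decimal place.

8.5 map units

The two most frequent reciprocal classes, ss + cu and + e +, are the parental types, so the F1 was ss + cu / + e +.
The two rarest classes, + + cu and ss e +, are the double crossovers. Comparing them with the parentals, only the ss allele has switched, so ss is the middle locus and the order is e – ss – cu.
Crossovers in the ss–cu interval produce the single-crossover classes ss + + and + e cu (22 + 19 = 41) plus the double crossovers (2).
RF(ss–cu) = (41 + 2) / 506 = 43/506 = 0.0850 → 8.5 map units.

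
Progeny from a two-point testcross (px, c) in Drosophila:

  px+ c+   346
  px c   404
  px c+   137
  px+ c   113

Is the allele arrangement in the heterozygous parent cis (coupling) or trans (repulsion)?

cis

The two most frequent classes are px+ c+ (346) and px c (404); these are the parental (non-recombinant) types.
So the F1 carried px+ c+ on one chromosome and px c on the other — the recessive alleles are on the same chromosome (cis / coupling).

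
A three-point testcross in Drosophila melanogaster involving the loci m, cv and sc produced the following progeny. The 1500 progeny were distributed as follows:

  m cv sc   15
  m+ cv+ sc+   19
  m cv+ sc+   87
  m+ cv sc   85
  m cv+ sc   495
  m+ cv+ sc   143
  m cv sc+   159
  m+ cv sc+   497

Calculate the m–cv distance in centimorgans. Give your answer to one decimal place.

The two most frequent reciprocal classes, m+ cv sc+ and m cv+ sc, are the parental types, so the F1 was m+ cv sc+ / m cv+ sc.
The two rarest classes, m+ cv+ sc+ and m cv sc, are the double crossovers. Comparing them with the parentals, only the cv allele has switched, so cv is the middle locus and the order is m – cv – sc.
Crossovers in the m–cv interval produce the single-crossover classes m cv sc+ and m+ cv+ sc (159 + 143 = 302) plus the double crossovers (34).
RF(m–cv) = (302 + 34) / 1500 = 336/1500 = 0.2240 → 22.4 centimorgans.

22.4 centimorgans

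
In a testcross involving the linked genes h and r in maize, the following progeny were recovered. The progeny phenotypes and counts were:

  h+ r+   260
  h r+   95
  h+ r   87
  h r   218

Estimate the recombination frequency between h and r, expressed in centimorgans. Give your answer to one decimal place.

27.6 centimorgans

The two most frequent classes, h+ r+ (260) and h r (218), are the parental types, so the F1 was h+ r+ / h r.
The recombinant classes are h+ r and h r+: 87 + 95 = 182.
Recombination frequency = 182/660 = 0.2758 ≈ 27.6%, i.e. 27.6 centimorgans.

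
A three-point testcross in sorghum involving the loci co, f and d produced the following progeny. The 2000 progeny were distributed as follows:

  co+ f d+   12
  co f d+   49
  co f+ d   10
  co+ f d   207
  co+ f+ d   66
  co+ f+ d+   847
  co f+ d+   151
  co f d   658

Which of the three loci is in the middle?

f

The two most frequent reciprocal classes, co f d and co+ f+ d+, are the parental types, so the F1 was co f d / co+ f+ d+.
The two rarest classes, co f+ d and co+ f d+, are the double crossovers. Comparing them with the parentals, only the f allele has switched, so f is the middle locus and the order is d – f – co.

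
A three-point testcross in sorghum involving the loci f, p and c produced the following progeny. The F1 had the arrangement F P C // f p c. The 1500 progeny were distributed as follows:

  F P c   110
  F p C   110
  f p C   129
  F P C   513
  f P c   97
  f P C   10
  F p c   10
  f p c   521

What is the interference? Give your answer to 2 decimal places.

0.49

The two rarest classes, f P C and F p c, are the double crossovers. Comparing them with the parentals, only the f allele has switched, so f is the middle locus and the order is p – f – c.
p–f: (207 + 20)/1500 = 0.1513; f–c: (239 + 20)/1500 = 0.1727.
Expected DCO frequency = 0.1513 × 0.1727 ≈ 0.02613; observed = 20/1500 ≈ 0.01333.
Coefficient of coincidence = 0.01333/0.02613 ≈ 0.51; interference = 1 − 0.51 = 0.49.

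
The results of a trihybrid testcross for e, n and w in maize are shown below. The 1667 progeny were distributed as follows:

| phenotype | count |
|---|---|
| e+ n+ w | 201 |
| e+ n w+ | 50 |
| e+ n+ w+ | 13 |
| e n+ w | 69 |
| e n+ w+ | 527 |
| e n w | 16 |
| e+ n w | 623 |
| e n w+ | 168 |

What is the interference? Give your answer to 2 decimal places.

The two most frequent reciprocal classes, e n+ w+ and e+ n w, are the parental types, so the F1 was e n+ w+ / e+ n w.
The two rarest classes, e+ n+ w+ and e n w, are the double crossovers. Comparing them with the parentals, only the e allele has switched, so e is the middle locus and the order is w – e – n.
w–e: (119 + 29)/1667 = 0.0888; e–n: (369 + 29)/1667 = 0.2388.
Expected DCO frequency = 0.0888 × 0.2388 ≈ 0.02121; observed = 29/1667 ≈ 0.01740.
Coefficient of coincidence = 0.01740/0.02121 ≈ 0.82; interference = 1 − 0.82 = 0.18.

0.18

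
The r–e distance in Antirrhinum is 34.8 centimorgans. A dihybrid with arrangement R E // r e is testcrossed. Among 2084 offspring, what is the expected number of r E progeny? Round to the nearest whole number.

363

A map distance of 34.8 centimorgans corresponds to a recombination frequency of 0.348.
The F1 is R E / r e, so r E is a recombinant gamete class with expected frequency r/2 = 0.348/2 = 0.1740.
Expected number = 0.1740 × 2084 = 362.62 ≈ 363.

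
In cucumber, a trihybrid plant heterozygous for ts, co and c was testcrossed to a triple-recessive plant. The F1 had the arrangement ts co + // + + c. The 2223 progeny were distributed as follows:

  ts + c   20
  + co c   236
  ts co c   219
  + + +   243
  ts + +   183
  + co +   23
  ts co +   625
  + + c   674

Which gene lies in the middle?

The two rarest classes, + co + and ts + c, are the double crossovers. Comparing them with the parentals, only the ts allele has switched, so ts is the middle locus and the order is co – ts – c.

ts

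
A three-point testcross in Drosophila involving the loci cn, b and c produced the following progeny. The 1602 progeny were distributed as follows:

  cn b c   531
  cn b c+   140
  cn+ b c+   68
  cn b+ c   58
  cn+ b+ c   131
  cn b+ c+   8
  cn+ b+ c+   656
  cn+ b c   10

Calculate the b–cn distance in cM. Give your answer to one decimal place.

The two most frequent reciprocal classes, cn b c and cn+ b+ c+, are the parental types, so the F1 was cn b c / cn+ b+ c+.
The two rarest classes, cn+ b c and cn b+ c+, are the double crossovers. Comparing them with the parentals, only the cn allele has switched, so cn is the middle locus and the order is c – cn – b.
Crossovers in the cn–b interval produce the single-crossover classes cn b+ c and cn+ b c+ (58 + 68 = 126) plus the double crossovers (18).
RF(cn–b) = (126 + 18) / 1602 = 144/1602 = 0.0899 → 9.0 cM.

9.0 cM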